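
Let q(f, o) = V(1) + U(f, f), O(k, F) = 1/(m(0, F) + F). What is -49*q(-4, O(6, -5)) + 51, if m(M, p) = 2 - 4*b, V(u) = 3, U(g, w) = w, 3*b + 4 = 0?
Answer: 100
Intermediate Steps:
b = -4/3 (b = -4/3 + (1/3)*0 = -4/3 + 0 = -4/3 ≈ -1.3333)
m(M, p) = 22/3 (m(M, p) = 2 - 4*(-4)/3 = 2 - 1*(-16/3) = 2 + 16/3 = 22/3)
O(k, F) = 1/(22/3 + F)
q(f, o) = 3 + f
-49*q(-4, O(6, -5)) + 51 = -49*(3 - 4) + 51 = -49*(-1) + 51 = 49 + 51 = 100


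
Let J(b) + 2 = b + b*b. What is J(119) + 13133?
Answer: 27411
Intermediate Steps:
J(b) = -2 + b + b**2 (J(b) = -2 + (b + b*b) = -2 + (b + b**2) = -2 + b + b**2)
J(119) + 13133 = (-2 + 119 + 119**2) + 13133 = (-2 + 119 + 14161) + 13133 = 14278 + 13133 = 27411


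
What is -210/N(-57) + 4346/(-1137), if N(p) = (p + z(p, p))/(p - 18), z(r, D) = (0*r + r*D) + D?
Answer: 285536/237633 ≈ 1.2016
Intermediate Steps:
z(r, D) = D + D*r (z(r, D) = (0 + D*r) + D = D*r + D = D + D*r)
N(p) = (p + p*(1 + p))/(-18 + p) (N(p) = (p + p*(1 + p))/(p - 18) = (p + p*(1 + p))/(-18 + p))
-210/N(-57) + 4346/(-1137) = -210*(-(-18 - 57)/(57*(2 - 57))) + 4346/(-1137) = -210/((-57*(-55)/(-75))) + 4346*(-1/1137) = -210/((-57*(-1/75)*(-55))) - 4346/1137 = -210/(-209/5) - 4346/1137 = -210*(-5/209) - 4346/1137 = 1050/209 - 4346/1137 = 285536/237633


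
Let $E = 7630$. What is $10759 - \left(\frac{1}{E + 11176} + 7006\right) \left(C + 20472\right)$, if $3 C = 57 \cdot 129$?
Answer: $- \frac{3020013794797}{18806} \approx -1.6059 \cdot 10^{8}$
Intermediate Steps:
$C = 2451$ ($C = \frac{57 \cdot 129}{3} = \frac{1}{3} \cdot 7353 = 2451$)
$10759 - \left(\frac{1}{E + 11176} + 7006\right) \left(C + 20472\right) = 10759 - \left(\frac{1}{7630 + 11176} + 7006\right) \left(2451 + 20472\right) = 10759 - \left(\frac{1}{18806} + 7006\right) 22923 = 10759 - \frac{131754837}{18806} \cdot 22923 = 10759 - \frac{3020216128551}{18806} = - \frac{3020013794797}{18806}$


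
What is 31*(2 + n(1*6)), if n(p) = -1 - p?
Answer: -155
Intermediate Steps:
31*(2 + n(1*6)) = 31*(2 + (-1 - 6)) = 31*(2 - 7) = 31*(-5) = -155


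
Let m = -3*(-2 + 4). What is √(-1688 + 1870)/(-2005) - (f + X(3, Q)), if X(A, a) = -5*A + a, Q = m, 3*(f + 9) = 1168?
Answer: -1078/3 - √182/2005 ≈ -359.34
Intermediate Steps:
f = 1141/3 (f = -9 + (⅓)*1168 = -9 + 1168/3 = 1141/3 ≈ 380.33)
m = -6 (m = -3*2 = -6)
Q = -6
X(A, a) = a - 5*A
√(-1688 + 1870)/(-2005) - (f + X(3, Q)) = √(-1688 + 1870)/(-2005) - (1141/3 + (-6 - 5*3)) = √182*(-1/2005) - (1141/3 + (-6 - 15)) = -√182/2005 - (1141/3 - 21) = -√182/2005 - 1*1078/3 = -√182/2005 - 1078/3 = -1078/3 - √182/2005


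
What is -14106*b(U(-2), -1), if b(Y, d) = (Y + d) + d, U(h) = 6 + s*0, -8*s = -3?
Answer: -56424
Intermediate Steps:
s = 3/8 (s = -⅛*(-3) = 3/8 ≈ 0.37500)
U(h) = 6 (U(h) = 6 + (3/8)*0 = 6 + 0 = 6)
b(Y, d) = Y + 2*d
-14106*b(U(-2), -1) = -14106*(6 + 2*(-1)) = -14106*(6 - 2) = -14106*4 = -56424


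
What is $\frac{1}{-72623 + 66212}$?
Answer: $- \frac{1}{6411} \approx -0.00015598$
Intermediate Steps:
$\frac{1}{-72623 + 66212} = \frac{1}{-6411} = - \frac{1}{6411}$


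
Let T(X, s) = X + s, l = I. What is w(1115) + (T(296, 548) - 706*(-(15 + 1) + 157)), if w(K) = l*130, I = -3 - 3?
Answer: -99482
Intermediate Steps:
I = -6
l = -6
w(K) = -780 (w(K) = -6*130 = -780)
w(1115) + (T(296, 548) - 706*(-(15 + 1) + 157)) = -780 + ((296 + 548) - 706*(-(15 + 1) + 157)) = -780 + (844 - 706*(-1*16 + 157)) = -780 + (844 - 706*(-16 + 157)) = -780 + (844 - 706*141) = -780 + (844 - 1*99546) = -780 + (844 - 99546) = -780 - 98702 = -99482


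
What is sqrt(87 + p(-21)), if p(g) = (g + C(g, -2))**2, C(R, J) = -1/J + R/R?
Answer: sqrt(1869)/2 ≈ 21.616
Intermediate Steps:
C(R, J) = 1 - 1/J (C(R, J) = -1/J + 1 = 1 - 1/J)
p(g) = (3/2 + g)**2 (p(g) = (g + (-1 - 2)/(-2))**2 = (g - 1/2*(-3))**2 = (g + 3/2)**2 = (3/2 + g)**2)
sqrt(87 + p(-21)) = sqrt(87 + (3 + 2*(-21))**2/4) = sqrt(87 + (3 - 42)**2/4) = sqrt(87 + (1/4)*(-39)**2) = sqrt(87 + (1/4)*1521) = sqrt(87 + 1521/4) = sqrt(1869/4) = sqrt(1869)/2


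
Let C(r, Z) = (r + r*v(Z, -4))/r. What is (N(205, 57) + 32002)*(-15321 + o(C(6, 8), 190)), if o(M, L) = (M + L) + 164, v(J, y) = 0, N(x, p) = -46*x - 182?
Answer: -335088740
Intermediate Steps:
N(x, p) = -182 - 46*x
C(r, Z) = 1 (C(r, Z) = (r + r*0)/r = (r + 0)/r = r/r = 1)
o(M, L) = 164 + L + M (o(M, L) = (L + M) + 164 = 164 + L + M)
(N(205, 57) + 32002)*(-15321 + o(C(6, 8), 190)) = ((-182 - 46*205) + 32002)*(-15321 + (164 + 190 + 1)) = ((-182 - 9430) + 32002)*(-15321 + 355) = (-9612 + 32002)*(-14966) = 22390*(-14966) = -335088740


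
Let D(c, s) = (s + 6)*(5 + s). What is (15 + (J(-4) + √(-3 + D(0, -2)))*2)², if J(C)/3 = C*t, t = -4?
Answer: 13689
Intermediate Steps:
J(C) = -12*C (J(C) = 3*(C*(-4)) = 3*(-4*C) = -12*C)
D(c, s) = (5 + s)*(6 + s) (D(c, s) = (6 + s)*(5 + s) = (5 + s)*(6 + s))
(15 + (J(-4) + √(-3 + D(0, -2)))*2)² = (15 + (-12*(-4) + √(-3 + (30 + (-2)² + 11*(-2))))*2)² = (15 + (48 + √(-3 + (30 + 4 - 22)))*2)² = (15 + (48 + √(-3 + 12))*2)² = (15 + (48 + √9)*2)² = (15 + (48 + 3)*2)² = (15 + 51*2)² = (15 + 102)² = 117² = 13689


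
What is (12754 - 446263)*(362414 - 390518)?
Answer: 12183336936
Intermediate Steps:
(12754 - 446263)*(362414 - 390518) = -433509*(-28104) = 12183336936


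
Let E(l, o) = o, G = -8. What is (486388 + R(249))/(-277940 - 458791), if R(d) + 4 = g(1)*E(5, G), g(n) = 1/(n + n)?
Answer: -486380/736731 ≈ -0.66019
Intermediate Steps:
g(n) = 1/(2*n)
R(d) = -8 (R(d) = -4 + ((½)/1)*(-8) = -4 + ((½)*1)*(-8) = -4 + (½)*(-8) = -4 - 4 = -8)
(486388 + R(249))/(-277940 - 458791) = (486388 - 8)/(-277940 - 458791) = 486380/(-736731) = 486380*(-1/736731) = -486380/736731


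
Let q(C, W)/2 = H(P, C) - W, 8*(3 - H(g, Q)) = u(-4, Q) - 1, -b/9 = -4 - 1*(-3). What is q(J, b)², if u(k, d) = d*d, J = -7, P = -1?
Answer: 576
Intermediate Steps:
b = 9 (b = -9*(-4 - 1*(-3)) = -9*(-4 + 3) = -9*(-1) = 9)
u(k, d) = d²
H(g, Q) = 25/8 - Q²/8 (H(g, Q) = 3 - (Q² - 1)/8 = 3 - (-1 + Q²)/8 = 3 + (⅛ - Q²/8) = 25/8 - Q²/8)
q(C, W) = 25/4 - 2*W - C²/4 (q(C, W) = 2*((25/8 - C²/8) - W) = 2*(25/8 - W - C²/8) = 25/4 - 2*W - C²/4)
q(J, b)² = (25/4 - 2*9 - ¼*(-7)²)² = (25/4 - 18 - ¼*49)² = (25/4 - 18 - 49/4)² = (-24)² = 576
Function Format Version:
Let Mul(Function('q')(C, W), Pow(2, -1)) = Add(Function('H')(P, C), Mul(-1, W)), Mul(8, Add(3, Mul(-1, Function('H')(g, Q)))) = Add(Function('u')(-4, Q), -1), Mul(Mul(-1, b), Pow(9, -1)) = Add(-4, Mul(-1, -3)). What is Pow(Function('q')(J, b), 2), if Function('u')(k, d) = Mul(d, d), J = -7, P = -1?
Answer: 576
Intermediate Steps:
b = 9 (b = Mul(-9, Add(-4, Mul(-1, -3))) = Mul(-9, Add(-4, 3)) = Mul(-9, -1) = 9)
Function('u')(k, d) = Pow(d, 2)
Function('H')(g, Q) = Add(Rational(25, 8), Mul(Rational(-1, 8), Pow(Q, 2))) (Function('H')(g, Q) = Add(3, Mul(Rational(-1, 8), Add(Pow(Q, 2), -1))) = Add(3, Mul(Rational(-1, 8), Add(-1, Pow(Q, 2)))) = Add(3, Add(Rational(1, 8), Mul(Rational(-1, 8), Pow(Q, 2)))) = Add(Rational(25, 8), Mul(Rational(-1, 8), Pow(Q, 2))))
Function('q')(C, W) = Add(Rational(25, 4), Mul(-2, W), Mul(Rational(-1, 4), Pow(C, 2))) (Function('q')(C, W) = Mul(2, Add(Add(Rational(25, 8), Mul(Rational(-1, 8), Pow(C, 2))), Mul(-1, W))) = Mul(2, Add(Rational(25, 8), Mul(-1, W), Mul(Rational(-1, 8), Pow(C, 2)))) = Add(Rational(25, 4), Mul(-2, W), Mul(Rational(-1, 4), Pow(C, 2))))
Pow(Function('q')(J, b), 2) = Pow(Add(Rational(25, 4), Mul(-2, 9), Mul(Rational(-1, 4), Pow(-7, 2))), 2) = Pow(Add(Rational(25, 4), -18, Mul(Rational(-1, 4), 49)), 2) = Pow(Add(Rational(25, 4), -18, Rational(-49, 4)), 2) = Pow(-24, 2) = 576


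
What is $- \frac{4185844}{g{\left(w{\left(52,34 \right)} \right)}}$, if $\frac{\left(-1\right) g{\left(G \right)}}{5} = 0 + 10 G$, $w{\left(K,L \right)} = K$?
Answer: $\frac{80497}{50} \approx 1609.9$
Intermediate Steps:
$g{\left(G \right)} = - 50 G$ ($g{\left(G \right)} = - 5 \left(0 + 10 G\right) = - 5 \cdot 10 G = - 50 G$)
$- \frac{4185844}{g{\left(w{\left(52,34 \right)} \right)}} = - \frac{4185844}{\left(-50\right) 52} = - \frac{4185844}{-2600} = \left(-4185844\right) \left(- \frac{1}{2600}\right) = \frac{80497}{50}$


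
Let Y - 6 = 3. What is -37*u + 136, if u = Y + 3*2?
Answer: -419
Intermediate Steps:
Y = 9 (Y = 6 + 3 = 9)
u = 15 (u = 9 + 3*2 = 9 + 6 = 15)
-37*u + 136 = -37*15 + 136 = -555 + 136 = -419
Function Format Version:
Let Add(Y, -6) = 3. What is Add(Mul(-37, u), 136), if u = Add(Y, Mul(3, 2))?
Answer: -419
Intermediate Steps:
Y = 9 (Y = Add(6, 3) = 9)
u = 15 (u = Add(9, Mul(3, 2)) = Add(9, 6) = 15)
Add(Mul(-37, u), 136) = Add(Mul(-37, 15), 136) = Add(-555, 136) = -419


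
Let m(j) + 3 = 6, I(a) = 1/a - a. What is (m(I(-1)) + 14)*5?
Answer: 85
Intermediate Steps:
m(j) = 3 (m(j) = -3 + 6 = 3)
(m(I(-1)) + 14)*5 = (3 + 14)*5 = 17*5 = 85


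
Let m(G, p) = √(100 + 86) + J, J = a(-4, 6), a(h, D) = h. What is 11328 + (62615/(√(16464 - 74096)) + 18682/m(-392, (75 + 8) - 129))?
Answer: 1000244/85 + 9341*√186/85 - 62615*I*√3602/14408 ≈ 13266.0 - 260.82*I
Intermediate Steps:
J = -4
m(G, p) = -4 + √186 (m(G, p) = √(100 + 86) - 4 = √186 - 4 = -4 + √186)
11328 + (62615/(√(16464 - 74096)) + 18682/m(-392, (75 + 8) - 129)) = 11328 + (62615/(√(16464 - 74096)) + 18682/(-4 + √186)) = 11328 + (62615/(√(-57632)) + 18682/(-4 + √186)) = 11328 + (62615/((4*I*√3602)) + 18682/(-4 + √186)) = 11328 + (62615*(-I*√3602/14408) + 18682/(-4 + √186)) = 11328 + (-62615*I*√3602/14408 + 18682/(-4 + √186)) = 11328 + (18682/(-4 + √186) - 62615*I*√3602/14408) = 11328 + 18682/(-4 + √186) - 62615*I*√3602/14408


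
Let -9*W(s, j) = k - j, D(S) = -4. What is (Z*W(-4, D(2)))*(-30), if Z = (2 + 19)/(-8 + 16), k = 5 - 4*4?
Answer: -245/4 ≈ -61.250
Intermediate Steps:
k = -11 (k = 5 - 16 = -11)
Z = 21/8 ≈ 2.6250
W(s, j) = 11/9 + j/9 (W(s, j) = -(-11 - j)/9 = 11/9 + j/9)
(Z*W(-4, D(2)))*(-30) = (21*(11/9 + (1/9)*(-4))/8)*(-30) = (21*(11/9 - 4/9)/8)*(-30) = ((21/8)*(7/9))*(-30) = (49/24)*(-30) = -245/4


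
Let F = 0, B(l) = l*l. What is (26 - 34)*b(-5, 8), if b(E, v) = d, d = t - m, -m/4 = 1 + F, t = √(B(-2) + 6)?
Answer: -32 - 8*√10 ≈ -57.298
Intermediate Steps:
B(l) = l²
t = √10 (t = √((-2)² + 6) = √(4 + 6) = √10 ≈ 3.1623)
m = -4 (m = -4*(1 + 0) = -4*1 = -4)
d = 4 + √10 (d = √10 - 1*(-4) = √10 + 4 = 4 + √10 ≈ 7.1623)
b(E, v) = 4 + √10
(26 - 34)*b(-5, 8) = (26 - 34)*(4 + √10) = -8*(4 + √10) = -32 - 8*√10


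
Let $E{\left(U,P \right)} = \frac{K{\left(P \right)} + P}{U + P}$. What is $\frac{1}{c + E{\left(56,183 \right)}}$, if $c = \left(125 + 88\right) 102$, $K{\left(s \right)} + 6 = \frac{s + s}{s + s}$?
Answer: $\frac{239}{5192692} \approx 4.6026 \cdot 10^{-5}$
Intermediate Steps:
$K{\left(s \right)} = -5$ ($K{\left(s \right)} = -6 + \frac{s + s}{s + s} = -6 + \frac{2 s}{2 s} = -6 + 2 s \frac{1}{2 s} = -6 + 1 = -5$)
$E{\left(U,P \right)} = \frac{-5 + P}{P + U}$ ($E{\left(U,P \right)} = \frac{-5 + P}{U + P} = \frac{-5 + P}{P + U}$)
$c = 21726$ ($c = 213 \cdot 102 = 21726$)
$\frac{1}{c + E{\left(56,183 \right)}} = \frac{1}{21726 + \frac{-5 + 183}{183 + 56}} = \frac{1}{21726 + \frac{1}{239} \cdot 178} = \frac{1}{21726 + \frac{178}{239}} = \frac{1}{\frac{5192692}{239}} = \frac{239}{5192692}$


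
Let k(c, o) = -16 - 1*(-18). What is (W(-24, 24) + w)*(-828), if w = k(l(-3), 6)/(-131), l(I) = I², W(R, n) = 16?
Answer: -1733832/131 ≈ -13235.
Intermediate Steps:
k(c, o) = 2 (k(c, o) = -16 + 18 = 2)
w = -2/131 (w = 2/(-131) = 2*(-1/131) = -2/131 ≈ -0.015267)
(W(-24, 24) + w)*(-828) = (16 - 2/131)*(-828) = (2094/131)*(-828) = -1733832/131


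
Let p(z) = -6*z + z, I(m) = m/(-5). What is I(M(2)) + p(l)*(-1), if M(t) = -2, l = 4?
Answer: 102/5 ≈ 20.400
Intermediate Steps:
I(m) = -m/5 (I(m) = m*(-1/5) = -m/5)
p(z) = -5*z
I(M(2)) + p(l)*(-1) = -1/5*(-2) - 5*4*(-1) = 2/5 - 20*(-1) = 2/5 + 20 = 102/5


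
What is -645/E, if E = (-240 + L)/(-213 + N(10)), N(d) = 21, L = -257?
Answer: -123840/497 ≈ -249.18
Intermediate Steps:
E = 497/192 (E = (-240 - 257)/(-213 + 21) = -497/(-192) = -497*(-1/192) = 497/192 ≈ 2.5885)
-645/E = -645/497/192 = -645*192/497 = -123840/497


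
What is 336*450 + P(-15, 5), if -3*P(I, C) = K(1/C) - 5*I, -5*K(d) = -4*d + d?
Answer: 3779374/25 ≈ 1.5118e+5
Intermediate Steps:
K(d) = 3*d/5 (K(d) = -(-4*d + d)/5 = -(-3)*d/5 = 3*d/5)
P(I, C) = -1/(5*C) + 5*I/3 (P(I, C) = -(3/(5*C) - 5*I)/3 = -(-5*I + 3/(5*C))/3 = -1/(5*C) + 5*I/3)
336*450 + P(-15, 5) = 336*450 + (1/15)*(-3 + 25*5*(-15))/5 = 151200 + (1/15)*(1/5)*(-3 - 1875) = 151200 + (1/15)*(1/5)*(-1878) = 151200 - 626/25 = 3779374/25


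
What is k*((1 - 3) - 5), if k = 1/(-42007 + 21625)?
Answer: 7/20382 ≈ 0.00034344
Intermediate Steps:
k = -1/20382 (k = 1/(-20382) = -1/20382 ≈ -4.9063e-5)
k*((1 - 3) - 5) = -((1 - 3) - 5)/20382 = -(-2 - 5)/20382 = -1/20382*(-7) = 7/20382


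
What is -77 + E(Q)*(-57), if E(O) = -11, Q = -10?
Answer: 550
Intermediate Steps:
-77 + E(Q)*(-57) = -77 - 11*(-57) = -77 + 627 = 550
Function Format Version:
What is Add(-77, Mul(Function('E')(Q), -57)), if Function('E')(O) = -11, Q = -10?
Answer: 550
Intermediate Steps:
Add(-77, Mul(Function('E')(Q), -57)) = Add(-77, Mul(-11, -57)) = Add(-77, 627) = 550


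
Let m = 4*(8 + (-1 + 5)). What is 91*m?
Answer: 4368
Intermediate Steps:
m = 48 (m = 4*(8 + 4) = 4*12 = 48)
91*m = 91*48 = 4368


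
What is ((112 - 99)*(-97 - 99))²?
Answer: 6492304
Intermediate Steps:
((112 - 99)*(-97 - 99))² = (13*(-196))² = (-2548)² = 6492304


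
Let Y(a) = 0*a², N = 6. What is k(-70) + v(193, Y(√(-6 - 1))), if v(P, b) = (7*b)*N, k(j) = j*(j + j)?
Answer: 9800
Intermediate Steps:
Y(a) = 0
k(j) = 2*j² (k(j) = j*(2*j) = 2*j²)
v(P, b) = 42*b (v(P, b) = (7*b)*6 = 42*b)
k(-70) + v(193, Y(√(-6 - 1))) = 2*(-70)² + 42*0 = 2*4900 + 0 = 9800 + 0 = 9800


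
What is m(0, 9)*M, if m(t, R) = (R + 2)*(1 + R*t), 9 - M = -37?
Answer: 506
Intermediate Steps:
M = 46 (M = 9 - 1*(-37) = 9 + 37 = 46)
m(t, R) = (1 + R*t)*(2 + R) (m(t, R) = (2 + R)*(1 + R*t) = (1 + R*t)*(2 + R))
m(0, 9)*M = (2 + 9 + 0*9**2 + 2*9*0)*46 = (2 + 9 + 0*81 + 0)*46 = (2 + 9 + 0 + 0)*46 = 11*46 = 506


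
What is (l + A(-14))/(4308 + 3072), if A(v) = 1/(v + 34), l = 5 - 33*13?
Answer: -8479/147600 ≈ -0.057446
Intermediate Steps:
l = -424 (l = 5 - 429 = -424)
A(v) = 1/(34 + v)
(l + A(-14))/(4308 + 3072) = (-424 + 1/(34 - 14))/(4308 + 3072) = (-424 + 1/20)/7380 = (-424 + 1/20)*(1/7380) = -8479/20*1/7380 = -8479/147600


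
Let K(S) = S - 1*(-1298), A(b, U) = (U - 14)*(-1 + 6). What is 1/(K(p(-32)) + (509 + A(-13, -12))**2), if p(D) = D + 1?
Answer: 1/144908 ≈ 6.9009e-6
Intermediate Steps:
p(D) = 1 + D
A(b, U) = -70 + 5*U (A(b, U) = (-14 + U)*5 = -70 + 5*U)
K(S) = 1298 + S (K(S) = S + 1298 = 1298 + S)
1/(K(p(-32)) + (509 + A(-13, -12))**2) = 1/((1298 + (1 - 32)) + (509 + (-70 + 5*(-12)))**2) = 1/((1298 - 31) + (509 + (-70 - 60))**2) = 1/(1267 + (509 - 130)**2) = 1/(1267 + 379**2) = 1/(1267 + 143641) = 1/144908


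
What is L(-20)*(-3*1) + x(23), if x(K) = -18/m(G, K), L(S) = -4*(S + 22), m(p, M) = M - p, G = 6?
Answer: 390/17 ≈ 22.941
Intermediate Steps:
L(S) = -88 - 4*S (L(S) = -4*(22 + S) = -88 - 4*S)
x(K) = -18/(-6 + K) (x(K) = -18/(K - 1*6) = -18/(K - 6) = -18/(-6 + K))
L(-20)*(-3*1) + x(23) = (-88 - 4*(-20))*(-3*1) - 18/(-6 + 23) = (-88 + 80)*(-3) - 18/17 = -8*(-3) - 18*1/17 = 24 - 18/17 = 390/17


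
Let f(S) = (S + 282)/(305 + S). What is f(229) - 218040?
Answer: -116432849/534 ≈ -2.1804e+5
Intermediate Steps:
f(S) = (282 + S)/(305 + S)
f(229) - 218040 = (282 + 229)/(305 + 229) - 218040 = 511/534 - 218040 = -116432849/534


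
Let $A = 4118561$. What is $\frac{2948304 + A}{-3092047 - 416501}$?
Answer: $- \frac{7066865}{3508548} \approx -2.0142$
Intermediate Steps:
$\frac{2948304 + A}{-3092047 - 416501} = \frac{2948304 + 4118561}{-3092047 - 416501} = \frac{7066865}{-3508548} = 7066865 \left(- \frac{1}{3508548}\right) = - \frac{7066865}{3508548}$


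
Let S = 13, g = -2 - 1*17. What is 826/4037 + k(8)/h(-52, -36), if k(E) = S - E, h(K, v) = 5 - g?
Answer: 40009/96888 ≈ 0.41294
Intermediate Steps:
g = -19 (g = -2 - 17 = -19)
h(K, v) = 24 (h(K, v) = 5 - 1*(-19) = 5 + 19 = 24)
k(E) = 13 - E
826/4037 + k(8)/h(-52, -36) = 826/4037 + (13 - 1*8)/24 = 826*(1/4037) + (13 - 8)*(1/24) = 826/4037 + 5*(1/24) = 826/4037 + 5/24 = 40009/96888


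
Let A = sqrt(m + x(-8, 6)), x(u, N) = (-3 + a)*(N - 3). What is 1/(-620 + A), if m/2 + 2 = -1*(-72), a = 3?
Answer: -31/19213 - sqrt(35)/192130 ≈ -0.0016443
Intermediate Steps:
m = 140 (m = -4 + 2*(-1*(-72)) = -4 + 2*72 = -4 + 144 = 140)
x(u, N) = 0 (x(u, N) = (-3 + 3)*(N - 3) = 0*(-3 + N) = 0)
A = 2*sqrt(35) (A = sqrt(140 + 0) = sqrt(140) = 2*sqrt(35) ≈ 11.832)
1/(-620 + A) = 1/(-620 + 2*sqrt(35))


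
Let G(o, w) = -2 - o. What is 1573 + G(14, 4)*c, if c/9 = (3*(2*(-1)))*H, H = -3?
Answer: -1019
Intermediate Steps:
c = 162 (c = 9*((3*(2*(-1)))*(-3)) = 9*((3*(-2))*(-3)) = 9*(-6*(-3)) = 9*18 = 162)
1573 + G(14, 4)*c = 1573 + (-2 - 1*14)*162 = 1573 + (-2 - 14)*162 = 1573 - 16*162 = 1573 - 2592 = -1019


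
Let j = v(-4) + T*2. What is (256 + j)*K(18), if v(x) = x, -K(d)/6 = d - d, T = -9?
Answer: 0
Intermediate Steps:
K(d) = 0 (K(d) = -6*(d - d) = -6*0 = 0)
j = -22 (j = -4 - 9*2 = -4 - 18 = -22)
(256 + j)*K(18) = (256 - 22)*0 = 234*0 = 0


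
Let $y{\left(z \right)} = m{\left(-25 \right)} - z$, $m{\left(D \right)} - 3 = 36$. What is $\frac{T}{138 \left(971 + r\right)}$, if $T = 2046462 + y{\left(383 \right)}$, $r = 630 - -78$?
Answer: $\frac{1023059}{115851} \approx 8.8308$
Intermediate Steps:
$m{\left(D \right)} = 39$ ($m{\left(D \right)} = 3 + 36 = 39$)
$r = 708$ ($r = 630 + 78 = 708$)
$y{\left(z \right)} = 39 - z$
$T = 2046118$ ($T = 2046462 + \left(39 - 383\right) = 2046462 - 344 = 2046118$)
$\frac{T}{138 \left(971 + r\right)} = \frac{2046118}{138 \left(971 + 708\right)} = \frac{2046118}{138 \cdot 1679} = \frac{2046118}{231702} = 2046118 \cdot \frac{1}{231702} = \frac{1023059}{115851}$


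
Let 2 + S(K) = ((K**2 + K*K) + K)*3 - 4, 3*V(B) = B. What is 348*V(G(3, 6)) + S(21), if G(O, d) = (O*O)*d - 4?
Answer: 8503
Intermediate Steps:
G(O, d) = -4 + d*O**2 (G(O, d) = O**2*d - 4 = d*O**2 - 4 = -4 + d*O**2)
V(B) = B/3
S(K) = -6 + 3*K + 6*K**2 (S(K) = -2 + (((K**2 + K*K) + K)*3 - 4) = -2 + (((K**2 + K**2) + K)*3 - 4) = -2 + ((2*K**2 + K)*3 - 4) = -2 + ((K + 2*K**2)*3 - 4) = -2 + ((3*K + 6*K**2) - 4) = -2 + (-4 + 3*K + 6*K**2) = -6 + 3*K + 6*K**2)
348*V(G(3, 6)) + S(21) = 348*((-4 + 6*3**2)/3) + (-6 + 3*21 + 6*21**2) = 348*((-4 + 6*9)/3) + (-6 + 63 + 6*441) = 348*((-4 + 54)/3) + (-6 + 63 + 2646) = 348*((1/3)*50) + 2703 = 348*(50/3) + 2703 = 5800 + 2703 = 8503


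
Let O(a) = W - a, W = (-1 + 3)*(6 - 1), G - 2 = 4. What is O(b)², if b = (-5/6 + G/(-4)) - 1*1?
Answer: 1600/9 ≈ 177.78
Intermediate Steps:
G = 6 (G = 2 + 4 = 6)
b = -10/3 (b = (-5/6 + 6/(-4)) - 1*1 = (-5*⅙ + 6*(-¼)) - 1 = (-⅚ - 3/2) - 1 = -7/3 - 1 = -10/3 ≈ -3.3333)
W = 10 (W = 2*5 = 10)
O(a) = 10 - a
O(b)² = (10 - 1*(-10/3))² = (10 + 10/3)² = (40/3)² = 1600/9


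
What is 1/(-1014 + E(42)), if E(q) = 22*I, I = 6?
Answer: -1/882 ≈ -0.0011338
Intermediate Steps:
E(q) = 132 (E(q) = 22*6 = 132)
1/(-1014 + E(42)) = 1/(-1014 + 132) = 1/(-882) = -1/882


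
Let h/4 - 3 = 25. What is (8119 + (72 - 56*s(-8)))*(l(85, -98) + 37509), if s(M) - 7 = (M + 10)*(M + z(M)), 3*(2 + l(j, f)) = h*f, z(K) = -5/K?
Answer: 291941875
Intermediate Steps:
h = 112 (h = 12 + 4*25 = 12 + 100 = 112)
l(j, f) = -2 + 112*f/3 (l(j, f) = -2 + (112*f)/3 = -2 + 112*f/3)
s(M) = 7 + (10 + M)*(M - 5/M) (s(M) = 7 + (M + 10)*(M - 5/M) = 7 + (10 + M)*(M - 5/M))
(8119 + (72 - 56*s(-8)))*(l(85, -98) + 37509) = (8119 + (72 - 56*(2 + (-8)² - 50/(-8) + 10*(-8))))*((-2 + (112/3)*(-98)) + 37509) = (8119 + (72 - 56*(2 + 64 - 50*(-⅛) - 80)))*((-2 - 10976/3) + 37509) = (8119 + (72 - 56*(2 + 64 + 25/4 - 80)))*(-10982/3 + 37509) = (8119 + (72 - 56*(-31/4)))*(101545/3) = (8119 + (72 + 434))*(101545/3) = (8119 + 506)*(101545/3) = 8625*(101545/3) = 291941875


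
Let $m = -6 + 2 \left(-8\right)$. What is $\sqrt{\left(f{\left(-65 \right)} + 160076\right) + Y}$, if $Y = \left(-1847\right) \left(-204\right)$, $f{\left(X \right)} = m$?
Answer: $\sqrt{536842} \approx 732.7$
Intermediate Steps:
$m = -22$ ($m = -6 - 16 = -22$)
$f{\left(X \right)} = -22$
$Y = 376788$
$\sqrt{\left(f{\left(-65 \right)} + 160076\right) + Y} = \sqrt{\left(-22 + 160076\right) + 376788} = \sqrt{160054 + 376788} = \sqrt{536842}$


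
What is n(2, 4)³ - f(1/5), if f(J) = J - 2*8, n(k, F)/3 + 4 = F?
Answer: 79/5 ≈ 15.800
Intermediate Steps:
n(k, F) = -12 + 3*F
f(J) = -16 + J (f(J) = J - 16 = -16 + J)
n(2, 4)³ - f(1/5) = (-12 + 3*4)³ - (-16 + 1/5) = (-12 + 12)³ - (-16 + ⅕) = 0³ - 1*(-79/5) = 0 + 79/5 = 79/5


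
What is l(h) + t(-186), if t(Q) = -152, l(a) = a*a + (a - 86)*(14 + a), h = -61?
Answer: 10478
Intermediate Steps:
l(a) = a² + (-86 + a)*(14 + a)
l(h) + t(-186) = (-1204 - 72*(-61) + 2*(-61)²) - 152 = (-1204 + 4392 + 2*3721) - 152 = (-1204 + 4392 + 7442) - 152 = 10630 - 152 = 10478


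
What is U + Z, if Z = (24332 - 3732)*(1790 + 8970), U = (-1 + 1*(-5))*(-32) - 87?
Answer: 221656105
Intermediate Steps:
U = 105 (U = (-1 - 5)*(-32) - 87 = -6*(-32) - 87 = 192 - 87 = 105)
Z = 221656000 (Z = 20600*10760 = 221656000)
U + Z = 105 + 221656000 = 221656105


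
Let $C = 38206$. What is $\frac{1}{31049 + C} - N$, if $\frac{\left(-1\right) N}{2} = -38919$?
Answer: $- \frac{5390670689}{69255} \approx -77838.0$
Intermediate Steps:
$N = 77838$ ($N = \left(-2\right) \left(-38919\right) = 77838$)
$\frac{1}{31049 + C} - N = \frac{1}{31049 + 38206} - 77838 = \frac{1}{69255} - 77838 = - \frac{5390670689}{69255}$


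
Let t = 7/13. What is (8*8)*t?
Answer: 448/13 ≈ 34.462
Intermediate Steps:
t = 7/13 (t = 7*(1/13) = 7/13 ≈ 0.53846)
(8*8)*t = (8*8)*(7/13) = 64*(7/13) = 448/13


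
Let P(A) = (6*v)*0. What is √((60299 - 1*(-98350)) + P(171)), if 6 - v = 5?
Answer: √158649 ≈ 398.31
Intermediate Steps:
v = 1 (v = 6 - 1*5 = 6 - 5 = 1)
P(A) = 0 (P(A) = (6*1)*0 = 6*0 = 0)
√((60299 - 1*(-98350)) + P(171)) = √((60299 - 1*(-98350)) + 0) = √((60299 + 98350) + 0) = √(158649 + 0) = √158649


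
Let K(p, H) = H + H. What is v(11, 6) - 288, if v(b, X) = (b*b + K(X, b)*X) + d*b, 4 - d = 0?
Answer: 9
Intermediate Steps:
d = 4 (d = 4 - 1*0 = 4 + 0 = 4)
K(p, H) = 2*H
v(b, X) = b² + 4*b + 2*X*b (v(b, X) = (b*b + (2*b)*X) + 4*b = (b² + 2*X*b) + 4*b = b² + 4*b + 2*X*b)
v(11, 6) - 288 = 11*(4 + 11 + 2*6) - 288 = 11*(4 + 11 + 12) - 288 = 11*27 - 288 = 297 - 288 = 9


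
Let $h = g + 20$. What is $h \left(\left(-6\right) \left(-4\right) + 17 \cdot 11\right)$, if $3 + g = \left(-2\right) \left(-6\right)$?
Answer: $6119$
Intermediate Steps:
$g = 9$ ($g = -3 - -12 = -3 + 12 = 9$)
$h = 29$ ($h = 9 + 20 = 29$)
$h \left(\left(-6\right) \left(-4\right) + 17 \cdot 11\right) = 29 \left(\left(-6\right) \left(-4\right) + 17 \cdot 11\right) = 29 \left(24 + 187\right) = 29 \cdot 211 = 6119$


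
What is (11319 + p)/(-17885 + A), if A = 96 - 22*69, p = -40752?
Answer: 29433/19307 ≈ 1.5245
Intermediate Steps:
A = -1422 (A = 96 - 1518 = -1422)
(11319 + p)/(-17885 + A) = (11319 - 40752)/(-17885 - 1422) = -29433/(-19307) = -29433*(-1/19307) = 29433/19307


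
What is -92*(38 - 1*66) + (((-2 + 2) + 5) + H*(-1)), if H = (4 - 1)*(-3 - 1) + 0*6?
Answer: 2593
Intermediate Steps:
H = -12 (H = 3*(-4) + 0 = -12 + 0 = -12)
-92*(38 - 1*66) + (((-2 + 2) + 5) + H*(-1)) = -92*(38 - 1*66) + (((-2 + 2) + 5) - 12*(-1)) = -92*(38 - 66) + ((0 + 5) + 12) = -92*(-28) + (5 + 12) = 2576 + 17 = 2593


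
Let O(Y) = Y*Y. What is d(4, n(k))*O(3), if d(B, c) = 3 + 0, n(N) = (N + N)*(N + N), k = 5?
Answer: 27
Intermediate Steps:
O(Y) = Y**2
n(N) = 4*N**2 (n(N) = (2*N)*(2*N) = 4*N**2)
d(B, c) = 3
d(4, n(k))*O(3) = 3*3**2 = 3*9 = 27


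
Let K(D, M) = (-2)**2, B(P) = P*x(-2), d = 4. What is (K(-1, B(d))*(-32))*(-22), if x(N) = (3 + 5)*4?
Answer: 2816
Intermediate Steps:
x(N) = 32 (x(N) = 8*4 = 32)
B(P) = 32*P (B(P) = P*32 = 32*P)
K(D, M) = 4
(K(-1, B(d))*(-32))*(-22) = (4*(-32))*(-22) = -128*(-22) = 2816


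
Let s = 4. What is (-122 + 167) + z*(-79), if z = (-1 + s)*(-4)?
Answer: 993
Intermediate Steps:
z = -12 (z = (-1 + 4)*(-4) = 3*(-4) = -12)
(-122 + 167) + z*(-79) = (-122 + 167) - 12*(-79) = 45 + 948 = 993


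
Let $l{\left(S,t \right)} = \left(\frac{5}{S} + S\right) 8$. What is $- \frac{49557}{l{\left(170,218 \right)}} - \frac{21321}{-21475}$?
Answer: $- \frac{5866331657}{165529300} \approx -35.44$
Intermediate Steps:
$l{\left(S,t \right)} = 8 S + \frac{40}{S}$ ($l{\left(S,t \right)} = \left(S + \frac{5}{S}\right) 8 = 8 S + \frac{40}{S}$)
$- \frac{49557}{l{\left(170,218 \right)}} - \frac{21321}{-21475} = - \frac{49557}{8 \cdot 170 + \frac{40}{170}} - \frac{21321}{-21475} = - \frac{49557}{1360 + 40 \cdot \frac{1}{170}} - - \frac{21321}{21475} = - \frac{49557}{1360 + \frac{4}{17}} + \frac{21321}{21475} = - \frac{49557}{\frac{23124}{17}} + \frac{21321}{21475} = \left(-49557\right) \frac{17}{23124} + \frac{21321}{21475} = - \frac{280823}{7708} + \frac{21321}{21475} = - \frac{5866331657}{165529300}$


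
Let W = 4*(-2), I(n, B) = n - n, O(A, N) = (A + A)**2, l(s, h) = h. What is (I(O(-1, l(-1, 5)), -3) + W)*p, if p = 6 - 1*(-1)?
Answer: -56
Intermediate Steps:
O(A, N) = 4*A**2 (O(A, N) = (2*A)**2 = 4*A**2)
I(n, B) = 0
W = -8
p = 7 (p = 6 + 1 = 7)
(I(O(-1, l(-1, 5)), -3) + W)*p = (0 - 8)*7 = -8*7 = -56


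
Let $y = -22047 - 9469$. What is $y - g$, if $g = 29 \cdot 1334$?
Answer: $-70202$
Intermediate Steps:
$g = 38686$
$y = -31516$
$y - g = -31516 - 38686 = -70202$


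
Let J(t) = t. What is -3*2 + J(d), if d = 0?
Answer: -6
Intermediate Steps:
-3*2 + J(d) = -3*2 + 0 = -6 + 0 = -6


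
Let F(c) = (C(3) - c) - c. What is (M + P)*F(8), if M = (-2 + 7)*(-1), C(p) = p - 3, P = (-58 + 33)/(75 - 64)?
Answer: 1280/11 ≈ 116.36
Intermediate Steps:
P = -25/11 ≈ -2.2727
C(p) = -3 + p
F(c) = -2*c (F(c) = ((-3 + 3) - c) - c = (0 - c) - c = -c - c = -2*c)
M = -5 (M = 5*(-1) = -5)
(M + P)*F(8) = (-5 - 25/11)*(-2*8) = -80/11*(-16) = 1280/11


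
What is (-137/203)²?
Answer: 18769/41209 ≈ 0.45546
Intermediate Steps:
(-137/203)² = 18769/41209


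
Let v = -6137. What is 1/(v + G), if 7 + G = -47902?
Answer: -1/54046 ≈ -1.8503e-5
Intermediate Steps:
G = -47909 (G = -7 - 47902 = -47909)
1/(v + G) = 1/(-6137 - 47909) = 1/(-54046) = -1/54046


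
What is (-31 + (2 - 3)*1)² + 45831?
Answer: 46855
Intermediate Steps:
(-31 + (2 - 3)*1)² + 45831 = (-31 - 1*1)² + 45831 = (-31 - 1)² + 45831 = (-32)² + 45831 = 1024 + 45831 = 46855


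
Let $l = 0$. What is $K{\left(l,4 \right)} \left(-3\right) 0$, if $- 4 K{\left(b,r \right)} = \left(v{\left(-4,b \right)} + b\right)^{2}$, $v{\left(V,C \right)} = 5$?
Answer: $0$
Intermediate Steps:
$K{\left(b,r \right)} = - \frac{\left(5 + b\right)^{2}}{4}$
$K{\left(l,4 \right)} \left(-3\right) 0 = - \frac{\left(5 + 0\right)^{2}}{4} \left(-3\right) 0 = - \frac{5^{2}}{4} \left(-3\right) 0 = \left(- \frac{1}{4}\right) 25 \left(-3\right) 0 = \left(- \frac{25}{4}\right) \left(-3\right) 0 = \frac{75}{4} \cdot 0 = 0$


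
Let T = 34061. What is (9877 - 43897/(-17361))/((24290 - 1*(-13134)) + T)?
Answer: 171518494/1241051085 ≈ 0.13820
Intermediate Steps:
(9877 - 43897/(-17361))/((24290 - 1*(-13134)) + T) = (9877 - 43897/(-17361))/((24290 - 1*(-13134)) + 34061) = (9877 - 43897*(-1/17361))/((24290 + 13134) + 34061) = (9877 + 43897/17361)/(37424 + 34061) = (171518494/17361)/71485 = (171518494/17361)*(1/71485) = 171518494/1241051085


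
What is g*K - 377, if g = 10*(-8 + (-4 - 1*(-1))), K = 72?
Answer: -8297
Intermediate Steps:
g = -110 (g = 10*(-8 + (-4 + 1)) = 10*(-8 - 3) = 10*(-11) = -110)
g*K - 377 = -110*72 - 377 = -7920 - 377 = -8297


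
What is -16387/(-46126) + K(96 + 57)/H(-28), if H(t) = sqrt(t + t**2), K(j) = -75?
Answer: 16387/46126 - 25*sqrt(21)/42 ≈ -2.3725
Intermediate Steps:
-16387/(-46126) + K(96 + 57)/H(-28) = -16387/(-46126) - 75*sqrt(21)/126 = -16387*(-1/46126) - 75*sqrt(21)/126 = 16387/46126 - 75*sqrt(21)/126 = 16387/46126 - 25*sqrt(21)/42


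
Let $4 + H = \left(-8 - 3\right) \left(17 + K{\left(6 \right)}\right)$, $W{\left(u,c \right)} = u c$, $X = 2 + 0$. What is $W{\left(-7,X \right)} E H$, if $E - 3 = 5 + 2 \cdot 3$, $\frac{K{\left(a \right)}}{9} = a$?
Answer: $153860$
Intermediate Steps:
$K{\left(a \right)} = 9 a$
$X = 2$
$W{\left(u,c \right)} = c u$
$H = -785$ ($H = -4 + \left(-8 - 3\right) \left(17 + 9 \cdot 6\right) = -4 - 11 \left(17 + 54\right) = -4 - 781 = -785$)
$E = 14$ ($E = 3 + \left(5 + 2 \cdot 3\right) = 3 + \left(5 + 6\right) = 3 + 11 = 14$)
$W{\left(-7,X \right)} E H = 2 \left(-7\right) 14 \left(-785\right) = \left(-14\right) 14 \left(-785\right) = \left(-196\right) \left(-785\right) = 153860$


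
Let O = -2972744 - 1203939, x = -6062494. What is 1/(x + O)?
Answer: -1/10239177 ≈ -9.7664e-8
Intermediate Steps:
O = -4176683
1/(x + O) = 1/(-6062494 - 4176683) = 1/(-10239177) = -1/10239177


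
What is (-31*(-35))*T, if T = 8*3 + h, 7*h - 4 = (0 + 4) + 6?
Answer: 28210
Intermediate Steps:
h = 2 (h = 4/7 + ((0 + 4) + 6)/7 = 4/7 + (4 + 6)/7 = 4/7 + (1/7)*10 = 4/7 + 10/7 = 2)
T = 26 (T = 8*3 + 2 = 24 + 2 = 26)
(-31*(-35))*T = -31*(-35)*26 = 1085*26 = 28210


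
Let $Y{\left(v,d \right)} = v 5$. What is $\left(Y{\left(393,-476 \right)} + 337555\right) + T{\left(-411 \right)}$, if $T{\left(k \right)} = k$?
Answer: $339109$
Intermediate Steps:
$Y{\left(v,d \right)} = 5 v$
$\left(Y{\left(393,-476 \right)} + 337555\right) + T{\left(-411 \right)} = \left(5 \cdot 393 + 337555\right) - 411 = \left(1965 + 337555\right) - 411 = 339520 - 411 = 339109$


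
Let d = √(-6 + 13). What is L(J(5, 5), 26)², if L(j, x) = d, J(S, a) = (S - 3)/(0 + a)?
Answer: 7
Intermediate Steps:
J(S, a) = (-3 + S)/a
d = √7 ≈ 2.6458
L(j, x) = √7
L(J(5, 5), 26)² = (√7)² = 7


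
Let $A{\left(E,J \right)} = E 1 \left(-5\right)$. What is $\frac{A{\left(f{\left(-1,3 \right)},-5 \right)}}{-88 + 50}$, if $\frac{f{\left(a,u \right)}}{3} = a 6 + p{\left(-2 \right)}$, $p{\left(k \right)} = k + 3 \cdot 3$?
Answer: $\frac{15}{38} \approx 0.39474$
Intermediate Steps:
$p{\left(k \right)} = 9 + k$ ($p{\left(k \right)} = k + 9 = 9 + k$)
$f{\left(a,u \right)} = 21 + 18 a$ ($f{\left(a,u \right)} = 3 \left(a 6 + \left(9 - 2\right)\right) = 3 \left(6 a + 7\right) = 3 \left(7 + 6 a\right) = 21 + 18 a$)
$A{\left(E,J \right)} = - 5 E$ ($A{\left(E,J \right)} = E \left(-5\right) = - 5 E$)
$\frac{A{\left(f{\left(-1,3 \right)},-5 \right)}}{-88 + 50} = \frac{\left(-5\right) \left(21 + 18 \left(-1\right)\right)}{-88 + 50} = \frac{\left(-5\right) \left(21 - 18\right)}{-38} = \left(-5\right) 3 \left(- \frac{1}{38}\right) = \left(-15\right) \left(- \frac{1}{38}\right) = \frac{15}{38}$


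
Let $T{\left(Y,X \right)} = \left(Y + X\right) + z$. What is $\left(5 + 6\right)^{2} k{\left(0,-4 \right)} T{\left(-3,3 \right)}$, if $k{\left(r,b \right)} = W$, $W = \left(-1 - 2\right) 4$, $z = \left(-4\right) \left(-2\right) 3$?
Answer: $-34848$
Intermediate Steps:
$z = 24$ ($z = 8 \cdot 3 = 24$)
$W = -12$ ($W = \left(-3\right) 4 = -12$)
$k{\left(r,b \right)} = -12$
$T{\left(Y,X \right)} = 24 + X + Y$ ($T{\left(Y,X \right)} = \left(Y + X\right) + 24 = \left(X + Y\right) + 24 = 24 + X + Y$)
$\left(5 + 6\right)^{2} k{\left(0,-4 \right)} T{\left(-3,3 \right)} = \left(5 + 6\right)^{2} \left(- 12 \left(24 + 3 - 3\right)\right) = 11^{2} \left(\left(-12\right) 24\right) = 121 \left(-288\right) = -34848$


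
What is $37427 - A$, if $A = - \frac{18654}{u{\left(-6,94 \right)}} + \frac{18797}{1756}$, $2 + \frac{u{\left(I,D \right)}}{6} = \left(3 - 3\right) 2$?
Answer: $\frac{62973313}{1756} \approx 35862.0$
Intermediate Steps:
$u{\left(I,D \right)} = -12$ ($u{\left(I,D \right)} = -12 + 6 \left(3 - 3\right) 2 = -12 + 6 \cdot 0 \cdot 2 = -12 + 6 \cdot 0 = -12 + 0 = -12$)
$A = \frac{2748499}{1756}$ ($A = - \frac{18654}{-12} + \frac{18797}{1756} = \left(-18654\right) \left(- \frac{1}{12}\right) + 18797 \cdot \frac{1}{1756} = \frac{3109}{2} + \frac{18797}{1756} = \frac{2748499}{1756} \approx 1565.2$)
$37427 - A = 37427 - \frac{2748499}{1756} = \frac{62973313}{1756}$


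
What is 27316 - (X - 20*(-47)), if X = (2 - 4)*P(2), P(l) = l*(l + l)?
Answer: 26392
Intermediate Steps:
P(l) = 2*l² (P(l) = l*(2*l) = 2*l²)
X = -16 (X = (2 - 4)*(2*2²) = -4*4 = -2*8 = -16)
27316 - (X - 20*(-47)) = 27316 - (-16 - 20*(-47)) = 27316 - (-16 + 940) = 27316 - 1*924 = 27316 - 924 = 26392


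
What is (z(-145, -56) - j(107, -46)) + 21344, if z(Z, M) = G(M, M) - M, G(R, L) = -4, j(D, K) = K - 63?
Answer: 21505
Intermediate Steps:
j(D, K) = -63 + K
z(Z, M) = -4 - M
(z(-145, -56) - j(107, -46)) + 21344 = ((-4 - 1*(-56)) - (-63 - 46)) + 21344 = ((-4 + 56) - 1*(-109)) + 21344 = (52 + 109) + 21344 = 161 + 21344 = 21505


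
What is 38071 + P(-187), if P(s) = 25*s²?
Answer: 912296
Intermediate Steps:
38071 + P(-187) = 38071 + 25*(-187)² = 38071 + 25*34969 = 38071 + 874225 = 912296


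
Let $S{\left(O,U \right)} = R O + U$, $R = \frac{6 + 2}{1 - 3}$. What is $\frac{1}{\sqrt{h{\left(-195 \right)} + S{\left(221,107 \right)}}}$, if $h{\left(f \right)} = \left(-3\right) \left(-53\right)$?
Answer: $- \frac{i \sqrt{618}}{618} \approx - 0.040226 i$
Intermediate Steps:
$h{\left(f \right)} = 159$
$R = -4$ ($R = \frac{8}{-2} = 8 \left(- \frac{1}{2}\right) = -4$)
$S{\left(O,U \right)} = U - 4 O$ ($S{\left(O,U \right)} = - 4 O + U = U - 4 O$)
$\frac{1}{\sqrt{h{\left(-195 \right)} + S{\left(221,107 \right)}}} = \frac{1}{\sqrt{159 + \left(107 - 884\right)}} = \frac{1}{\sqrt{159 - 777}} = \frac{1}{\sqrt{-618}} = \frac{1}{i \sqrt{618}} = - \frac{i \sqrt{618}}{618}$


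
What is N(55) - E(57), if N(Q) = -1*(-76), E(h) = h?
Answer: 19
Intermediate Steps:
N(Q) = 76
N(55) - E(57) = 76 - 1*57 = 76 - 57 = 19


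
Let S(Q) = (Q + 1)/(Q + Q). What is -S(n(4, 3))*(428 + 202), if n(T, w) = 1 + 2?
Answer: -420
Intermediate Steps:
n(T, w) = 3
S(Q) = (1 + Q)/(2*Q) (S(Q) = (1 + Q)/((2*Q)) = (1 + Q)*(1/(2*Q)) = (1 + Q)/(2*Q))
-S(n(4, 3))*(428 + 202) = -(½)*(1 + 3)/3*(428 + 202) = -(½)*(⅓)*4*630 = -2*630/3 = -1*420 = -420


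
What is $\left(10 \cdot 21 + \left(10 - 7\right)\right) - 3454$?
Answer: $-3241$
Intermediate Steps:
$\left(10 \cdot 21 + \left(10 - 7\right)\right) - 3454 = \left(210 + 3\right) - 3454 = 213 - 3454 = -3241$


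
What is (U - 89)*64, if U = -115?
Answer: -13056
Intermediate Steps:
(U - 89)*64 = (-115 - 89)*64 = -204*64 = -13056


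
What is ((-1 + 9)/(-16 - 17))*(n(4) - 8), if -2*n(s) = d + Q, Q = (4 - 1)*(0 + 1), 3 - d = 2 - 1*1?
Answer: 28/11 ≈ 2.5455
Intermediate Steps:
d = 2 (d = 3 - (2 - 1*1) = 3 - (2 - 1) = 3 - 1*1 = 3 - 1 = 2)
Q = 3 (Q = 3*1 = 3)
n(s) = -5/2 (n(s) = -(2 + 3)/2 = -1/2*5 = -5/2)
((-1 + 9)/(-16 - 17))*(n(4) - 8) = ((-1 + 9)/(-16 - 17))*(-5/2 - 8) = (8/(-33))*(-21/2) = (8*(-1/33))*(-21/2) = -8/33*(-21/2) = 28/11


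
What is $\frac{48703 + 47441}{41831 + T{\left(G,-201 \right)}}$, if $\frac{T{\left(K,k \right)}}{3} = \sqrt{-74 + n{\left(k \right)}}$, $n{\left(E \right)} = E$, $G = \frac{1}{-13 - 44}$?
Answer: $\frac{1005449916}{437458759} - \frac{360540 i \sqrt{11}}{437458759} \approx 2.2984 - 0.0027335 i$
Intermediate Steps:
$G = - \frac{1}{57}$ ($G = \frac{1}{-57} = - \frac{1}{57} \approx -0.017544$)
$T{\left(K,k \right)} = 3 \sqrt{-74 + k}$
$\frac{48703 + 47441}{41831 + T{\left(G,-201 \right)}} = \frac{48703 + 47441}{41831 + 3 \sqrt{-74 - 201}} = \frac{96144}{41831 + 3 \sqrt{-275}} = \frac{96144}{41831 + 3 \cdot 5 i \sqrt{11}} = \frac{96144}{41831 + 15 i \sqrt{11}}$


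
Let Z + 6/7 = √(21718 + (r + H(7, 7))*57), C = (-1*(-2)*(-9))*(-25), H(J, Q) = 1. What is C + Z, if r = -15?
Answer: 3144/7 + 2*√5230 ≈ 593.78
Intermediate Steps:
C = 450 (C = (2*(-9))*(-25) = -18*(-25) = 450)
Z = -6/7 + 2*√5230 (Z = -6/7 + √(21718 + (-15 + 1)*57) = -6/7 + √(21718 - 14*57) = -6/7 + √(21718 - 798) = -6/7 + √20920 = -6/7 + 2*√5230 ≈ 143.78)
C + Z = 450 + (-6/7 + 2*√5230) = 3144/7 + 2*√5230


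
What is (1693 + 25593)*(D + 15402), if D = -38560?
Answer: -631889188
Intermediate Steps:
(1693 + 25593)*(D + 15402) = (1693 + 25593)*(-38560 + 15402) = 27286*(-23158) = -631889188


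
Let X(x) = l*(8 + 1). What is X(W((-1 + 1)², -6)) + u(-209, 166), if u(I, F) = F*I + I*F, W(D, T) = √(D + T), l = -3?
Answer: -69415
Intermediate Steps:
X(x) = -27 (X(x) = -3*(8 + 1) = -3*9 = -27)
u(I, F) = 2*F*I (u(I, F) = F*I + F*I = 2*F*I)
X(W((-1 + 1)², -6)) + u(-209, 166) = -27 + 2*166*(-209) = -27 - 69388 = -69415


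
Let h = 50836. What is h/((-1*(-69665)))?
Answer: 50836/69665 ≈ 0.72972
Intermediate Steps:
h/((-1*(-69665))) = 50836/((-1*(-69665))) = 50836/69665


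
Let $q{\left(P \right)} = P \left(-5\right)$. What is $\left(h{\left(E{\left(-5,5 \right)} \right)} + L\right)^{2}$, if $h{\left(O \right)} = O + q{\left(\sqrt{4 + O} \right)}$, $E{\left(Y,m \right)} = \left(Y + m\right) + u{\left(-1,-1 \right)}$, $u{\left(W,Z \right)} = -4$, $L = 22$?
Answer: $324$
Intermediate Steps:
$E{\left(Y,m \right)} = -4 + Y + m$ ($E{\left(Y,m \right)} = \left(Y + m\right) - 4 = -4 + Y + m$)
$q{\left(P \right)} = - 5 P$
$h{\left(O \right)} = O - 5 \sqrt{4 + O}$
$\left(h{\left(E{\left(-5,5 \right)} \right)} + L\right)^{2} = \left(\left(\left(-4 - 5 + 5\right) - 5 \sqrt{4 - 4}\right) + 22\right)^{2} = \left(\left(-4 - 5 \sqrt{4 - 4}\right) + 22\right)^{2} = \left(\left(-4 - 5 \sqrt{0}\right) + 22\right)^{2} = \left(\left(-4 - 0\right) + 22\right)^{2} = \left(\left(-4 + 0\right) + 22\right)^{2} = \left(-4 + 22\right)^{2} = 18^{2} = 324$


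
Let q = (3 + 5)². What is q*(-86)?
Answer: -5504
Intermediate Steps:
q = 64 (q = 8² = 64)
q*(-86) = 64*(-86) = -5504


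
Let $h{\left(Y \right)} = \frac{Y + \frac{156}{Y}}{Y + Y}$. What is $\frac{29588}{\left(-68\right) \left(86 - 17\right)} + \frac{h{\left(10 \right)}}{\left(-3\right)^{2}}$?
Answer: $- \frac{542263}{87975} \approx -6.1638$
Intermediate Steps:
$h{\left(Y \right)} = \frac{Y + \frac{156}{Y}}{2 Y}$
$\frac{29588}{\left(-68\right) \left(86 - 17\right)} + \frac{h{\left(10 \right)}}{\left(-3\right)^{2}} = \frac{29588}{\left(-68\right) \left(86 - 17\right)} + \frac{\frac{1}{2} + \frac{78}{100}}{\left(-3\right)^{2}} = \frac{29588}{\left(-68\right) 69} + \frac{\frac{1}{2} + 78 \cdot \frac{1}{100}}{9} = \frac{29588}{-4692} + \left(\frac{1}{2} + \frac{39}{50}\right) \frac{1}{9} = 29588 \left(- \frac{1}{4692}\right) + \frac{32}{25} \cdot \frac{1}{9} = - \frac{7397}{1173} + \frac{32}{225} = - \frac{542263}{87975}$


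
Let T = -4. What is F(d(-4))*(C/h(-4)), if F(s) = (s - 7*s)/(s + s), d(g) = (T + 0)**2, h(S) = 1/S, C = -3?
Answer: -36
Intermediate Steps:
d(g) = 16 (d(g) = (-4 + 0)**2 = (-4)**2 = 16)
F(s) = -3 (F(s) = (-6*s)/((2*s)) = (-6*s)*(1/(2*s)) = -3)
F(d(-4))*(C/h(-4)) = -(-9)/(1/(-4)) = -(-9)/(-1/4) = -(-9)*(-4) = -3*12 = -36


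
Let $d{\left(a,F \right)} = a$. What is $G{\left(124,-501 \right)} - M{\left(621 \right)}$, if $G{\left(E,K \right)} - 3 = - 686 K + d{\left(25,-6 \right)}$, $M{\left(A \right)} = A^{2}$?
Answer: $-41927$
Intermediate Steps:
$G{\left(E,K \right)} = 28 - 686 K$ ($G{\left(E,K \right)} = 3 - \left(-25 + 686 K\right) = 28 - 686 K$)
$G{\left(124,-501 \right)} - M{\left(621 \right)} = \left(28 - -343686\right) - 621^{2} = \left(28 + 343686\right) - 385641 = 343714 - 385641 = -41927$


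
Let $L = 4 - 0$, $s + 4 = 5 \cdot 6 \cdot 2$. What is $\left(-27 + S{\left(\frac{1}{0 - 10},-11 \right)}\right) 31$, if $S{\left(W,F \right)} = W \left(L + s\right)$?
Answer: $-1023$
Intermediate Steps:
$s = 56$ ($s = -4 + 5 \cdot 6 \cdot 2 = -4 + 30 \cdot 2 = -4 + 60 = 56$)
$L = 4$ ($L = 4 + 0 = 4$)
$S{\left(W,F \right)} = 60 W$ ($S{\left(W,F \right)} = W \left(4 + 56\right) = W 60 = 60 W$)
$\left(-27 + S{\left(\frac{1}{0 - 10},-11 \right)}\right) 31 = \left(-27 + \frac{60}{0 - 10}\right) 31 = \left(-27 + \frac{60}{-10}\right) 31 = \left(-27 + 60 \left(- \frac{1}{10}\right)\right) 31 = \left(-27 - 6\right) 31 = \left(-33\right) 31 = -1023$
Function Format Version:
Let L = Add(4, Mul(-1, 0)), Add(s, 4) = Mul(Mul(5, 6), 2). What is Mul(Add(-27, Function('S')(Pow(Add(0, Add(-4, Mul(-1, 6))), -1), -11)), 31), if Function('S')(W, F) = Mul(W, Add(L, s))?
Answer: -1023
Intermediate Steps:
s = 56 (s = Add(-4, Mul(Mul(5, 6), 2)) = Add(-4, Mul(30, 2)) = Add(-4, 60) = 56)
L = 4 (L = Add(4, 0) = 4)
Function('S')(W, F) = Mul(60, W) (Function('S')(W, F) = Mul(W, Add(4, 56)) = Mul(W, 60) = Mul(60, W))
Mul(Add(-27, Function('S')(Pow(Add(0, Add(-4, Mul(-1, 6))), -1), -11)), 31) = Mul(Add(-27, Mul(60, Pow(Add(0, Add(-4, Mul(-1, 6))), -1))), 31) = Mul(Add(-27, Mul(60, Pow(Add(0, Add(-4, -6)), -1))), 31) = Mul(Add(-27, Mul(60, Pow(Add(0, -10), -1))), 31) = Mul(Add(-27, Mul(60, Pow(-10, -1))), 31) = Mul(Add(-27, Mul(60, Rational(-1, 10))), 31) = Mul(Add(-27, -6), 31) = Mul(-33, 31) = -1023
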